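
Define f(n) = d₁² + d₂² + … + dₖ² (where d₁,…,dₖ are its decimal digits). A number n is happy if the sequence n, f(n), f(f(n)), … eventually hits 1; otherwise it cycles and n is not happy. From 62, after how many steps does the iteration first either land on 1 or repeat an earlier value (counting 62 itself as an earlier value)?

10

62 → 6² + 2² = 40
40 → 4² + 0² = 16
16 → 1² + 6² = 37
37 → 3² + 7² = 58
58 → 5² + 8² = 89
89 → 8² + 9² = 145
145 → 1² + 4² + 5² = 42
42 → 4² + 2² = 20
20 → 2² + 0² = 4
4 → 4² = 16  — 16 repeats.
That took 10 steps.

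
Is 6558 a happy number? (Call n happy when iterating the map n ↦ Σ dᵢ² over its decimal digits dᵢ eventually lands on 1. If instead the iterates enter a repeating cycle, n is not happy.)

not happy

6558 → 6² + 5² + 5² + 8² = 36 + 25 + 25 + 64 = 150
150 → 1² + 5² + 0² = 1 + 25 + 0 = 26
26 → 2² + 6² = 4 + 36 = 40
40 → 4² + 0² = 16 + 0 = 16
16 → 1² + 6² = 1 + 36 = 37
37 → 3² + 7² = 9 + 49 = 58
58 → 5² + 8² = 25 + 64 = 89
89 → 8² + 9² = 64 + 81 = 145
145 → 1² + 4² + 5² = 1 + 16 + 25 = 42
42 → 4² + 2² = 16 + 4 = 20
20 → 2² + 0² = 4 + 0 = 4
4 → 4² = 16  — 16 already seen; the sequence cycles without reaching 1.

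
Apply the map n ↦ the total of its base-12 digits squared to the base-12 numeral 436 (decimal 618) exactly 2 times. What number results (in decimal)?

26

618 = (4,3,6)_12 → 4² + 3² + 6² = 16 + 9 + 36 = 61
61 = (5,1)_12 → 5² + 1² = 25 + 1 = 26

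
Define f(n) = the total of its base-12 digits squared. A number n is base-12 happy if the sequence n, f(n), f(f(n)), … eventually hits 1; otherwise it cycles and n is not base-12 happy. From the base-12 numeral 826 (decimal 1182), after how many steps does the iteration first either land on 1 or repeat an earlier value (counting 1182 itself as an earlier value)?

11

1182 = (8,2,6)_12 → 104
104 = (8,8)_12 → 128
128 = (10,8)_12 → 164
164 = (1,1,8)_12 → 66
66 = (5,6)_12 → 61
61 = (5,1)_12 → 26
26 = (2,2)_12 → 8
8 = (8)_12 → 64
64 = (5,4)_12 → 41
41 = (3,5)_12 → 34
34 = (2,10)_12 → 104  — 104 repeats.
That took 11 steps.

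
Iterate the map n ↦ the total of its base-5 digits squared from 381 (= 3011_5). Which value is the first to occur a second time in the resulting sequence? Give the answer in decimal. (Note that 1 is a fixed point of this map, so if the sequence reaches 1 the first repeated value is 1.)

381 = (3,0,1,1)_5 → 3² + 0² + 1² + 1² = 9 + 0 + 1 + 1 = 11
11 = (2,1)_5 → 2² + 1² = 4 + 1 = 5
5 = (1,0)_5 → 1² + 0² = 1 + 0 = 1  — reached the fixed point 1.
1 → 1, so 1 is the first repeated value.

1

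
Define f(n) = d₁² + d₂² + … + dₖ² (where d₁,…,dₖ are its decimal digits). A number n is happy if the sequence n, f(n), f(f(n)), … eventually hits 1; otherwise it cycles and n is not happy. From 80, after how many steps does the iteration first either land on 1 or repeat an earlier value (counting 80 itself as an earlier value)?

80 → 8² + 0² = 64
64 → 6² + 4² = 52
52 → 5² + 2² = 29
29 → 2² + 9² = 85
85 → 8² + 5² = 89
89 → 8² + 9² = 145
145 → 1² + 4² + 5² = 42
42 → 4² + 2² = 20
20 → 2² + 0² = 4
4 → 4² = 16
16 → 1² + 6² = 37
37 → 3² + 7² = 58
58 → 5² + 8² = 89  — 89 repeats.
That took 13 steps.

13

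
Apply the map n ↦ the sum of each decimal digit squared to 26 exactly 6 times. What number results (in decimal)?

145

26 → 2² + 6² = 4 + 36 = 40
40 → 4² + 0² = 16 + 0 = 16
16 → 1² + 6² = 1 + 36 = 37
37 → 3² + 7² = 9 + 49 = 58
58 → 5² + 8² = 25 + 64 = 89
89 → 8² + 9² = 64 + 81 = 145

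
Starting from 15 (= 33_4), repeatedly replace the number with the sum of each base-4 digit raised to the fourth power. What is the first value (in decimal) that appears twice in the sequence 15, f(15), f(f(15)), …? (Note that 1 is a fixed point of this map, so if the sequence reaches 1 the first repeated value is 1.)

15 = (3,3)_4 → 3⁴ + 3⁴ = 81 + 81 = 162
162 = (2,2,0,2)_4 → 2⁴ + 2⁴ + 0⁴ + 2⁴ = 16 + 16 + 0 + 16 = 48
48 = (3,0,0)_4 → 3⁴ + 0⁴ + 0⁴ = 81 + 0 + 0 = 81
81 = (1,1,0,1)_4 → 1⁴ + 1⁴ + 0⁴ + 1⁴ = 1 + 1 + 0 + 1 = 3
3 = (3)_4 → 3⁴ = 81  — 81 already appeared earlier.

81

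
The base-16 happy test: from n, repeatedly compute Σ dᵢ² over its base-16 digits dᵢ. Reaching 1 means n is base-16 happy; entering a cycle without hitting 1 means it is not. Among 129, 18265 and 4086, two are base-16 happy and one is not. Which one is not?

18265

129: 129 → 65 → 17 → 2 → 4 → 16 → 1  — reaches 1 (base-16 happy)
18265: 18265 → 171 → 221 → 338 → 30 → 197 → 169 → 181 → 146 → 85 → 50 → 13 → 169  — repeats 169 (not base-16 happy)
4086: 4086 → 486 → 233 → 277 → 27 → 122 → 149 → 106 → 136 → 128 → 64 → 16 → 1  — reaches 1 (base-16 happy)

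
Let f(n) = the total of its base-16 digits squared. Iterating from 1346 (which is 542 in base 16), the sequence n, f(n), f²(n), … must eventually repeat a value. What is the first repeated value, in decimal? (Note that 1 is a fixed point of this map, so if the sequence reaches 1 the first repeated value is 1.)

169

1346 = (5,4,2)_16 → 45
45 = (2,13)_16 → 173
173 = (10,13)_16 → 269
269 = (1,0,13)_16 → 170
170 = (10,10)_16 → 200
200 = (12,8)_16 → 208
208 = (13,0)_16 → 169
169 = (10,9)_16 → 181
181 = (11,5)_16 → 146
146 = (9,2)_16 → 85
85 = (5,5)_16 → 50
50 = (3,2)_16 → 13
13 = (13)_16 → 169  — 169 already appeared earlier.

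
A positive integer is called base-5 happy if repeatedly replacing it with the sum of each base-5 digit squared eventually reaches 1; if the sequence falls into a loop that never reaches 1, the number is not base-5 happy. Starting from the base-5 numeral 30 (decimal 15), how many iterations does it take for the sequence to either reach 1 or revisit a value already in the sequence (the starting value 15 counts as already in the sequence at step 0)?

4

15 = (3,0)_5 → 3² + 0² = 9
9 = (1,4)_5 → 1² + 4² = 17
17 = (3,2)_5 → 3² + 2² = 13
13 = (2,3)_5 → 2² + 3² = 13  — 13 repeats.
That took 4 steps.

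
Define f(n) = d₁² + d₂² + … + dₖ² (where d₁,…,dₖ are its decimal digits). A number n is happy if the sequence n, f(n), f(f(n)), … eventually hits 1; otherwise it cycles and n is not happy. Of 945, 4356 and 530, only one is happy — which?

945: 945 → 122 → 9 → 81 → 65 → 61 → 37 → 58 → 89 → 145 → 42 → 20 → 4 → 16 → 37  — repeats 37 (not happy)
4356: 4356 → 86 → 100 → 1  — reaches 1 (happy)
530: 530 → 34 → 25 → 29 → 85 → 89 → 145 → 42 → 20 → 4 → 16 → 37 → 58 → 89  — repeats 89 (not happy)

4356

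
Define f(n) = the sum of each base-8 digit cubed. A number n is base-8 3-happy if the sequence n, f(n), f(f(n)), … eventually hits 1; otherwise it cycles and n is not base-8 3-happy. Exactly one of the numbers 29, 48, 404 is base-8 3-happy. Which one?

404

29: 29 → 152 → 35 → 91 → 55 → 559 → 469 → 476 → 434 → 440 → 559  — repeats 559 (not base-8 3-happy)
48: 48 → 216 → 54 → 432 → 432  — repeats 432 (not base-8 3-happy)
404: 404 → 288 → 128 → 8 → 1  — reaches 1 (base-8 3-happy)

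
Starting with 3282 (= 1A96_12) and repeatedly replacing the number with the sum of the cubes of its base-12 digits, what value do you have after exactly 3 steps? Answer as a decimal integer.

1217

3282 = (1,10,9,6)_12 → 1³ + 10³ + 9³ + 6³ = 1 + 1000 + 729 + 216 = 1946
1946 = (1,1,6,2)_12 → 1³ + 1³ + 6³ + 2³ = 1 + 1 + 216 + 8 = 226
226 = (1,6,10)_12 → 1³ + 6³ + 10³ = 1 + 216 + 1000 = 1217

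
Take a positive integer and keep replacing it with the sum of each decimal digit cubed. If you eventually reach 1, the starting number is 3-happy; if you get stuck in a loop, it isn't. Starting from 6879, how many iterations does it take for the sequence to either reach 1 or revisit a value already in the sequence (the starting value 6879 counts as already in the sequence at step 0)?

4

6879 → 6³ + 8³ + 7³ + 9³ = 216 + 512 + 343 + 729 = 1800
1800 → 1³ + 8³ + 0³ + 0³ = 1 + 512 + 0 + 0 = 513
513 → 5³ + 1³ + 3³ = 125 + 1 + 27 = 153
153 → 1³ + 5³ + 3³ = 1 + 125 + 27 = 153  — 153 repeats.
That took 4 steps.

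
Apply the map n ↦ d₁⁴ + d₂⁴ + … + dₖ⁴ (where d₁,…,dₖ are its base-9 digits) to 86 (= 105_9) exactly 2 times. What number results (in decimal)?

4322

86 = (1,0,5)_9 → 1⁴ + 0⁴ + 5⁴ = 626
626 = (7,6,5)_9 → 7⁴ + 6⁴ + 5⁴ = 4322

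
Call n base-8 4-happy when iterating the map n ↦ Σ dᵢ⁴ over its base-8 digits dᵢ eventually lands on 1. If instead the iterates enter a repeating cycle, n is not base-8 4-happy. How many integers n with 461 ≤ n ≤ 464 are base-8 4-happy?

1

461: 461 → 3027 → 3123 → 2673 → 1923 → 1458 → 2624 → 626 → 1314 → 544 → 257 → 257  — not base-8 4-happy
462: 462 → 3698 → 3714 → 2433 → 1553 → 98 → 273 → 273  — not base-8 4-happy
463: 463 → 4803 → 164 → 528 → 17 → 17  — not base-8 4-happy
464: 464 → 2417 → 2178 → 288 → 512 → 1  — base-8 4-happy
base-8 4-happy: 464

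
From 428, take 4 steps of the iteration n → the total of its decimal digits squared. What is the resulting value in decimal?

52

428 → 4² + 2² + 8² = 16 + 4 + 64 = 84
84 → 8² + 4² = 64 + 16 = 80
80 → 8² + 0² = 64 + 0 = 64
64 → 6² + 4² = 36 + 16 = 52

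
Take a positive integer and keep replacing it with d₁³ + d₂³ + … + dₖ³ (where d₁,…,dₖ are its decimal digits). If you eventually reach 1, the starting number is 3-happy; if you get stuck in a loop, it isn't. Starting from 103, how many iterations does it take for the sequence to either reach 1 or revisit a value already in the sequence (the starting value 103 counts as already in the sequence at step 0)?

103 → 1³ + 0³ + 3³ = 1 + 0 + 27 = 28
28 → 2³ + 8³ = 8 + 512 = 520
520 → 5³ + 2³ + 0³ = 125 + 8 + 0 = 133
133 → 1³ + 3³ + 3³ = 1 + 27 + 27 = 55
55 → 5³ + 5³ = 125 + 125 = 250
250 → 2³ + 5³ + 0³ = 8 + 125 + 0 = 133  — 133 repeats.
That took 6 steps.

6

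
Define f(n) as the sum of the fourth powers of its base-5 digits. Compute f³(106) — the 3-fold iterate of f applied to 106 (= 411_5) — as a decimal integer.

106 = (4,1,1)_5 → 4⁴ + 1⁴ + 1⁴ = 258
258 = (2,0,1,3)_5 → 2⁴ + 0⁴ + 1⁴ + 3⁴ = 98
98 = (3,4,3)_5 → 3⁴ + 4⁴ + 3⁴ = 418

418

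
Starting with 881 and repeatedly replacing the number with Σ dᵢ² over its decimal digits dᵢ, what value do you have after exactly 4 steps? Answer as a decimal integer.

1

881 → 8² + 8² + 1² = 64 + 64 + 1 = 129
129 → 1² + 2² + 9² = 1 + 4 + 81 = 86
86 → 8² + 6² = 64 + 36 = 100
100 → 1² + 0² + 0² = 1 + 0 + 0 = 1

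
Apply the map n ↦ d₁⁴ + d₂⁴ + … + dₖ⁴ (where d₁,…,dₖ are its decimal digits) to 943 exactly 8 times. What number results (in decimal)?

882

943 → 9⁴ + 4⁴ + 3⁴ = 6561 + 256 + 81 = 6898
6898 → 6⁴ + 8⁴ + 9⁴ + 8⁴ = 1296 + 4096 + 6561 + 4096 = 16049
16049 → 1⁴ + 6⁴ + 0⁴ + 4⁴ + 9⁴ = 1 + 1296 + 0 + 256 + 6561 = 8114
8114 → 8⁴ + 1⁴ + 1⁴ + 4⁴ = 4096 + 1 + 1 + 256 = 4354
4354 → 4⁴ + 3⁴ + 5⁴ + 4⁴ = 256 + 81 + 625 + 256 = 1218
1218 → 1⁴ + 2⁴ + 1⁴ + 8⁴ = 1 + 16 + 1 + 4096 = 4114
4114 → 4⁴ + 1⁴ + 1⁴ + 4⁴ = 256 + 1 + 1 + 256 = 514
514 → 5⁴ + 1⁴ + 4⁴ = 625 + 1 + 256 = 882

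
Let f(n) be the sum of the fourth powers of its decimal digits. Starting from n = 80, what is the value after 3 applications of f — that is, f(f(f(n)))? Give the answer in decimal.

80 → 8⁴ + 0⁴ = 4096 + 0 = 4096
4096 → 4⁴ + 0⁴ + 9⁴ + 6⁴ = 256 + 0 + 6561 + 1296 = 8113
8113 → 8⁴ + 1⁴ + 1⁴ + 3⁴ = 4096 + 1 + 1 + 81 = 4179

4179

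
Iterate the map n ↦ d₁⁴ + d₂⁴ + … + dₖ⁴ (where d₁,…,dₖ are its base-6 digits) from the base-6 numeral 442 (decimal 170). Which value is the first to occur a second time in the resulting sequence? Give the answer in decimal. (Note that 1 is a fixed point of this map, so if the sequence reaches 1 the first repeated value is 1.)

288

170 = (4,4,2)_6 → 528
528 = (2,2,4,0)_6 → 288
288 = (1,2,0,0)_6 → 17
17 = (2,5)_6 → 641
641 = (2,5,4,5)_6 → 1522
1522 = (1,1,0,1,4)_6 → 259
259 = (1,1,1,1)_6 → 4
4 = (4)_6 → 256
256 = (1,1,0,4)_6 → 258
258 = (1,1,1,0)_6 → 3
3 = (3)_6 → 81
81 = (2,1,3)_6 → 98
98 = (2,4,2)_6 → 288  — 288 already appeared earlier.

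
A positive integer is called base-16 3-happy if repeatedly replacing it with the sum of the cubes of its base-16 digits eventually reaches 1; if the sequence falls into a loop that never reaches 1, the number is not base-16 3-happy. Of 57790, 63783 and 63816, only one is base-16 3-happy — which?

57790: 57790 → 6820 → 2065 → 514 → 16 → 1  — reaches 1 (base-16 3-happy)
63783: 63783 → 4455 → 561 → 36 → 72 → 576 → 72  — repeats 72 (not base-16 3-happy)
63816: 63816 → 4680 → 585 → 801 → 36 → 72 → 576 → 72  — repeats 72 (not base-16 3-happy)

57790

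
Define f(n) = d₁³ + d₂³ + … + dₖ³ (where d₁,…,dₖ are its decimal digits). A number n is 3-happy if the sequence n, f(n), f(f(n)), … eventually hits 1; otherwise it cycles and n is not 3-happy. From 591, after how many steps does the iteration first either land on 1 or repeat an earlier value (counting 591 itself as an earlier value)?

9

591 → 5³ + 9³ + 1³ = 855
855 → 8³ + 5³ + 5³ = 762
762 → 7³ + 6³ + 2³ = 567
567 → 5³ + 6³ + 7³ = 684
684 → 6³ + 8³ + 4³ = 792
792 → 7³ + 9³ + 2³ = 1080
1080 → 1³ + 0³ + 8³ + 0³ = 513
513 → 5³ + 1³ + 3³ = 153
153 → 1³ + 5³ + 3³ = 153  — 153 repeats.
That took 9 steps.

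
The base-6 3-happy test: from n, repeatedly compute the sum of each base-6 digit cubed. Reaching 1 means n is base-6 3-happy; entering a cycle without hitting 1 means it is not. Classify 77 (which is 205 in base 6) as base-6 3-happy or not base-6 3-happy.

base-6 3-happy

77 = (2,0,5)_6 → 133
133 = (3,4,1)_6 → 92
92 = (2,3,2)_6 → 43
43 = (1,1,1)_6 → 3
3 = (3)_6 → 27
27 = (4,3)_6 → 91
91 = (2,3,1)_6 → 36
36 = (1,0,0)_6 → 1  — reached 1.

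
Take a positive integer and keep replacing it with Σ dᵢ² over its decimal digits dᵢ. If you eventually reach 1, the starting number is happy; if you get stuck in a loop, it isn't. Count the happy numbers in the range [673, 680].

673: 673 → 94 → 97 → 130 → 10 → 1  — happy
674: 674 → 101 → 2 → 4 → 16 → 37 → 58 → 89 → 145 → 42 → 20 → 4  — not happy
675: 675 → 110 → 2 → 4 → 16 → 37 → 58 → 89 → 145 → 42 → 20 → 4  — not happy
676: 676 → 121 → 6 → 36 → 45 → 41 → 17 → 50 → 25 → 29 → 85 → 89 → 145 → 42 → 20 → 4 → 16 → 37 → 58 → 89  — not happy
677: 677 → 134 → 26 → 40 → 16 → 37 → 58 → 89 → 145 → 42 → 20 → 4 → 16  — not happy
678: 678 → 149 → 98 → 145 → 42 → 20 → 4 → 16 → 37 → 58 → 89 → 145  — not happy
679: 679 → 166 → 73 → 58 → 89 → 145 → 42 → 20 → 4 → 16 → 37 → 58  — not happy
680: 680 → 100 → 1  — happy
happy: 673, 680

2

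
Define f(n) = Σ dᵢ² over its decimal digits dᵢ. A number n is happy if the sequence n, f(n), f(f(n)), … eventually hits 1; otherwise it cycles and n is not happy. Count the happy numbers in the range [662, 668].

662: 662 → 76 → 85 → 89 → 145 → 42 → 20 → 4 → 16 → 37 → 58 → 89  (repeats 89)
663: 663 → 81 → 65 → 61 → 37 → 58 → 89 → 145 → 42 → 20 → 4 → 16 → 37  (repeats 37)
664: 664 → 88 → 128 → 69 → 117 → 51 → 26 → 40 → 16 → 37 → 58 → 89 → 145 → 42 → 20 → 4 → 16  (repeats 16)
665: 665 → 97 → 130 → 10 → 1  (reaches 1)
666: 666 → 108 → 65 → 61 → 37 → 58 → 89 → 145 → 42 → 20 → 4 → 16 → 37  (repeats 37)
667: 667 → 121 → 6 → 36 → 45 → 41 → 17 → 50 → 25 → 29 → 85 → 89 → 145 → 42 → 20 → 4 → 16 → 37 → 58 → 89  (repeats 89)
668: 668 → 136 → 46 → 52 → 29 → 85 → 89 → 145 → 42 → 20 → 4 → 16 → 37 → 58 → 89  (repeats 89)
happy: 665

1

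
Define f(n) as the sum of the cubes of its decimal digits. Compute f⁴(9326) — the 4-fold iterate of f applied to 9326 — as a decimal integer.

9326 → 9³ + 3³ + 2³ + 6³ = 729 + 27 + 8 + 216 = 980
980 → 9³ + 8³ + 0³ = 729 + 512 + 0 = 1241
1241 → 1³ + 2³ + 4³ + 1³ = 1 + 8 + 64 + 1 = 74
74 → 7³ + 4³ = 343 + 64 = 407

407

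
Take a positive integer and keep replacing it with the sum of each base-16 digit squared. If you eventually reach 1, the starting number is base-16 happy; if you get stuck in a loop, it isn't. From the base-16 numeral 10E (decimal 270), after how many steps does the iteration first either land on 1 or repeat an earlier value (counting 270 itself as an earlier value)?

270 = (1,0,14)_16 → 1² + 0² + 14² = 1 + 0 + 196 = 197
197 = (12,5)_16 → 12² + 5² = 144 + 25 = 169
169 = (10,9)_16 → 10² + 9² = 100 + 81 = 181
181 = (11,5)_16 → 11² + 5² = 121 + 25 = 146
146 = (9,2)_16 → 9² + 2² = 81 + 4 = 85
85 = (5,5)_16 → 5² + 5² = 25 + 25 = 50
50 = (3,2)_16 → 3² + 2² = 9 + 4 = 13
13 = (13)_16 → 13² = 169  — 169 repeats.
That took 8 steps.

8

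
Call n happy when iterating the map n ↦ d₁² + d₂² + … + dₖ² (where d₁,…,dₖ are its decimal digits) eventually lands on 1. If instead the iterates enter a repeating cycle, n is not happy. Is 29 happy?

not happy

29 → 2² + 9² = 85
85 → 8² + 5² = 89
89 → 8² + 9² = 145
145 → 1² + 4² + 5² = 42
42 → 4² + 2² = 20
20 → 2² + 0² = 4
4 → 4² = 16
16 → 1² + 6² = 37
37 → 3² + 7² = 58
58 → 5² + 8² = 89  — 89 already seen; the sequence cycles without reaching 1.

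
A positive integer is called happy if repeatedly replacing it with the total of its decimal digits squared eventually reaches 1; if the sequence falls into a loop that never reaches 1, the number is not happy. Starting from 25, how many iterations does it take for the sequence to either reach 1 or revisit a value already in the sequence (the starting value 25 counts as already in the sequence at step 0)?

11

25 → 2² + 5² = 4 + 25 = 29
29 → 2² + 9² = 4 + 81 = 85
85 → 8² + 5² = 64 + 25 = 89
89 → 8² + 9² = 64 + 81 = 145
145 → 1² + 4² + 5² = 1 + 16 + 25 = 42
42 → 4² + 2² = 16 + 4 = 20
20 → 2² + 0² = 4 + 0 = 4
4 → 4² = 16
16 → 1² + 6² = 1 + 36 = 37
37 → 3² + 7² = 9 + 49 = 58
58 → 5² + 8² = 25 + 64 = 89  — 89 repeats.
That took 11 steps.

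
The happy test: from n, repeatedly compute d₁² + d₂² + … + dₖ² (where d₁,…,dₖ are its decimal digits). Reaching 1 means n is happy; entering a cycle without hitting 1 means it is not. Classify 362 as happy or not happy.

362 → 3² + 6² + 2² = 49
49 → 4² + 9² = 97
97 → 9² + 7² = 130
130 → 1² + 3² + 0² = 10
10 → 1² + 0² = 1  — reached 1.

happy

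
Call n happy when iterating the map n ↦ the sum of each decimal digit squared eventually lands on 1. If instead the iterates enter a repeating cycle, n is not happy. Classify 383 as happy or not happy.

383 → 3² + 8² + 3² = 82
82 → 8² + 2² = 68
68 → 6² + 8² = 100
100 → 1² + 0² + 0² = 1  — reached 1.

happy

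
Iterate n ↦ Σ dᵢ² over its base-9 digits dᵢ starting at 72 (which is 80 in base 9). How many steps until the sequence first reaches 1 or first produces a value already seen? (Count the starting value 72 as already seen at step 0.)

72 = (8,0)_9 → 8² + 0² = 64
64 = (7,1)_9 → 7² + 1² = 50
50 = (5,5)_9 → 5² + 5² = 50  — 50 repeats.
That took 3 steps.

3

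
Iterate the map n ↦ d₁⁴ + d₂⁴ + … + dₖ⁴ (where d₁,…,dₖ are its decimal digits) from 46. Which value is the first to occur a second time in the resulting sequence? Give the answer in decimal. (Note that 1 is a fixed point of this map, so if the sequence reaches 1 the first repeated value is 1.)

46 → 4⁴ + 6⁴ = 256 + 1296 = 1552
1552 → 1⁴ + 5⁴ + 5⁴ + 2⁴ = 1 + 625 + 625 + 16 = 1267
1267 → 1⁴ + 2⁴ + 6⁴ + 7⁴ = 1 + 16 + 1296 + 2401 = 3714
3714 → 3⁴ + 7⁴ + 1⁴ + 4⁴ = 81 + 2401 + 1 + 256 = 2739
2739 → 2⁴ + 7⁴ + 3⁴ + 9⁴ = 16 + 2401 + 81 + 6561 = 9059
9059 → 9⁴ + 0⁴ + 5⁴ + 9⁴ = 6561 + 0 + 625 + 6561 = 13747
13747 → 1⁴ + 3⁴ + 7⁴ + 4⁴ + 7⁴ = 1 + 81 + 2401 + 256 + 2401 = 5140
5140 → 5⁴ + 1⁴ + 4⁴ + 0⁴ = 625 + 1 + 256 + 0 = 882
882 → 8⁴ + 8⁴ + 2⁴ = 4096 + 4096 + 16 = 8208
8208 → 8⁴ + 2⁴ + 0⁴ + 8⁴ = 4096 + 16 + 0 + 4096 = 8208  — 8208 already appeared earlier.

8208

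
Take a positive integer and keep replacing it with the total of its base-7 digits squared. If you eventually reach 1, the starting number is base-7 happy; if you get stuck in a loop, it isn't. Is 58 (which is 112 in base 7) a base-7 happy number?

not base-7 happy

58 = (1,1,2)_7 → 1² + 1² + 2² = 6
6 = (6)_7 → 6² = 36
36 = (5,1)_7 → 5² + 1² = 26
26 = (3,5)_7 → 3² + 5² = 34
34 = (4,6)_7 → 4² + 6² = 52
52 = (1,0,3)_7 → 1² + 0² + 3² = 10
10 = (1,3)_7 → 1² + 3² = 10  — 10 already seen; the sequence cycles without reaching 1.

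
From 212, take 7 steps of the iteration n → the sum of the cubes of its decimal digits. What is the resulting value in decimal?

737

212 → 2³ + 1³ + 2³ = 8 + 1 + 8 = 17
17 → 1³ + 7³ = 1 + 343 = 344
344 → 3³ + 4³ + 4³ = 27 + 64 + 64 = 155
155 → 1³ + 5³ + 5³ = 1 + 125 + 125 = 251
251 → 2³ + 5³ + 1³ = 8 + 125 + 1 = 134
134 → 1³ + 3³ + 4³ = 1 + 27 + 64 = 92
92 → 9³ + 2³ = 729 + 8 = 737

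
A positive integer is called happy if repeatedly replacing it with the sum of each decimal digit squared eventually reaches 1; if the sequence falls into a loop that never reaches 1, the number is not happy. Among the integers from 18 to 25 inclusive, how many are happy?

18: 18 → 65 → 61 → 37 → 58 → 89 → 145 → 42 → 20 → 4 → 16 → 37  — not happy
19: 19 → 82 → 68 → 100 → 1  — happy
20: 20 → 4 → 16 → 37 → 58 → 89 → 145 → 42 → 20  — not happy
21: 21 → 5 → 25 → 29 → 85 → 89 → 145 → 42 → 20 → 4 → 16 → 37 → 58 → 89  — not happy
22: 22 → 8 → 64 → 52 → 29 → 85 → 89 → 145 → 42 → 20 → 4 → 16 → 37 → 58 → 89  — not happy
23: 23 → 13 → 10 → 1  — happy
24: 24 → 20 → 4 → 16 → 37 → 58 → 89 → 145 → 42 → 20  — not happy
25: 25 → 29 → 85 → 89 → 145 → 42 → 20 → 4 → 16 → 37 → 58 → 89  — not happy
happy: 19, 23

2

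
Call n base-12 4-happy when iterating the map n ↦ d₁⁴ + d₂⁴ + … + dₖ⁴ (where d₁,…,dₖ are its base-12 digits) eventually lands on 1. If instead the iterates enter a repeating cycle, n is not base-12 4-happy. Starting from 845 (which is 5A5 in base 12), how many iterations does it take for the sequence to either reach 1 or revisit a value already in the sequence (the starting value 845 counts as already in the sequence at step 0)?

15

845 = (5,10,5)_12 → 5⁴ + 10⁴ + 5⁴ = 11250
11250 = (6,6,1,6)_12 → 6⁴ + 6⁴ + 1⁴ + 6⁴ = 3889
3889 = (2,3,0,1)_12 → 2⁴ + 3⁴ + 0⁴ + 1⁴ = 98
98 = (8,2)_12 → 8⁴ + 2⁴ = 4112
4112 = (2,4,6,8)_12 → 2⁴ + 4⁴ + 6⁴ + 8⁴ = 5664
5664 = (3,3,4,0)_12 → 3⁴ + 3⁴ + 4⁴ + 0⁴ = 418
418 = (2,10,10)_12 → 2⁴ + 10⁴ + 10⁴ = 20016
20016 = (11,7,0,0)_12 → 11⁴ + 7⁴ + 0⁴ + 0⁴ = 17042
17042 = (9,10,4,2)_12 → 9⁴ + 10⁴ + 4⁴ + 2⁴ = 16833
16833 = (9,8,10,9)_12 → 9⁴ + 8⁴ + 10⁴ + 9⁴ = 27218
27218 = (1,3,9,0,2)_12 → 1⁴ + 3⁴ + 9⁴ + 0⁴ + 2⁴ = 6659
6659 = (3,10,2,11)_12 → 3⁴ + 10⁴ + 2⁴ + 11⁴ = 24738
24738 = (1,2,3,9,6)_12 → 1⁴ + 2⁴ + 3⁴ + 9⁴ + 6⁴ = 7955
7955 = (4,7,2,11)_12 → 4⁴ + 7⁴ + 2⁴ + 11⁴ = 17314
17314 = (10,0,2,10)_12 → 10⁴ + 0⁴ + 2⁴ + 10⁴ = 20016  — 20016 repeats.
That took 15 steps.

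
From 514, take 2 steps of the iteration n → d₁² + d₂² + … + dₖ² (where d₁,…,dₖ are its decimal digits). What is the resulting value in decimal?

514 → 5² + 1² + 4² = 25 + 1 + 16 = 42
42 → 4² + 2² = 16 + 4 = 20

20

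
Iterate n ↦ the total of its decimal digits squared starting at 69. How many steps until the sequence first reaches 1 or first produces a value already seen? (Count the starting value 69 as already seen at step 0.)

13

69 → 6² + 9² = 117
117 → 1² + 1² + 7² = 51
51 → 5² + 1² = 26
26 → 2² + 6² = 40
40 → 4² + 0² = 16
16 → 1² + 6² = 37
37 → 3² + 7² = 58
58 → 5² + 8² = 89
89 → 8² + 9² = 145
145 → 1² + 4² + 5² = 42
42 → 4² + 2² = 20
20 → 2² + 0² = 4
4 → 4² = 16  — 16 repeats.
That took 13 steps.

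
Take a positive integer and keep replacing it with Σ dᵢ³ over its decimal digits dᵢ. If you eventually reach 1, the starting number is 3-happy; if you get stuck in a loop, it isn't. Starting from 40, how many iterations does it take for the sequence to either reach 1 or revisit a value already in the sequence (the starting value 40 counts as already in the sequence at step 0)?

40 → 4³ + 0³ = 64 + 0 = 64
64 → 6³ + 4³ = 216 + 64 = 280
280 → 2³ + 8³ + 0³ = 8 + 512 + 0 = 520
520 → 5³ + 2³ + 0³ = 125 + 8 + 0 = 133
133 → 1³ + 3³ + 3³ = 1 + 27 + 27 = 55
55 → 5³ + 5³ = 125 + 125 = 250
250 → 2³ + 5³ + 0³ = 8 + 125 + 0 = 133  — 133 repeats.
That took 7 steps.

7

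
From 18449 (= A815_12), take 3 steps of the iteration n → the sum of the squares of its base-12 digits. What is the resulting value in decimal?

85

18449 = (10,8,1,5)_12 → 10² + 8² + 1² + 5² = 190
190 = (1,3,10)_12 → 1² + 3² + 10² = 110
110 = (9,2)_12 → 9² + 2² = 85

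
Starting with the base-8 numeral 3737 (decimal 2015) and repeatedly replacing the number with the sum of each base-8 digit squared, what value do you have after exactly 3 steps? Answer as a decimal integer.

2015 = (3,7,3,7)_8 → 3² + 7² + 3² + 7² = 116
116 = (1,6,4)_8 → 1² + 6² + 4² = 53
53 = (6,5)_8 → 6² + 5² = 61

61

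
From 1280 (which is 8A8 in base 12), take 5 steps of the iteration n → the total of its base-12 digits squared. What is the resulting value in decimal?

50

1280 = (8,10,8)_12 → 8² + 10² + 8² = 228
228 = (1,7,0)_12 → 1² + 7² + 0² = 50
50 = (4,2)_12 → 4² + 2² = 20
20 = (1,8)_12 → 1² + 8² = 65
65 = (5,5)_12 → 5² + 5² = 50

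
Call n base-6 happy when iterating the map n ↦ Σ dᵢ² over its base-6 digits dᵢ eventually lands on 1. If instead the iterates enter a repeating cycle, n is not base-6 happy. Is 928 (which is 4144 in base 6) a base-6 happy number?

base-6 happy

928 = (4,1,4,4)_6 → 4² + 1² + 4² + 4² = 49
49 = (1,2,1)_6 → 1² + 2² + 1² = 6
6 = (1,0)_6 → 1² + 0² = 1  — reached 1.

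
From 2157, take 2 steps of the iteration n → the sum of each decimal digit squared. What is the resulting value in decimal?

130

2157 → 79
79 → 130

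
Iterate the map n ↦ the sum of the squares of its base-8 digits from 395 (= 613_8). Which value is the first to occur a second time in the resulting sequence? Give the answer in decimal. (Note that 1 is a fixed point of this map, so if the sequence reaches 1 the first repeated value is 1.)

395 = (6,1,3)_8 → 6² + 1² + 3² = 46
46 = (5,6)_8 → 5² + 6² = 61
61 = (7,5)_8 → 7² + 5² = 74
74 = (1,1,2)_8 → 1² + 1² + 2² = 6
6 = (6)_8 → 6² = 36
36 = (4,4)_8 → 4² + 4² = 32
32 = (4,0)_8 → 4² + 0² = 16
16 = (2,0)_8 → 2² + 0² = 4
4 = (4)_8 → 4² = 16  — 16 already appeared earlier.

16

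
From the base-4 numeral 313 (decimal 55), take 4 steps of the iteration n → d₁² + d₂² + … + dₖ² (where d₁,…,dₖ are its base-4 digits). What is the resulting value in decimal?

55 = (3,1,3)_4 → 19
19 = (1,0,3)_4 → 10
10 = (2,2)_4 → 8
8 = (2,0)_4 → 4

4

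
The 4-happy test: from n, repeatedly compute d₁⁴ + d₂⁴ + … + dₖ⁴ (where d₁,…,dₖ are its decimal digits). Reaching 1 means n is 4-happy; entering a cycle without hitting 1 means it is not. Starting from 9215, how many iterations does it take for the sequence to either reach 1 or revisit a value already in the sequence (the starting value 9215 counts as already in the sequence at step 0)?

11

9215 → 9⁴ + 2⁴ + 1⁴ + 5⁴ = 7203
7203 → 7⁴ + 2⁴ + 0⁴ + 3⁴ = 2498
2498 → 2⁴ + 4⁴ + 9⁴ + 8⁴ = 10929
10929 → 1⁴ + 0⁴ + 9⁴ + 2⁴ + 9⁴ = 13139
13139 → 1⁴ + 3⁴ + 1⁴ + 3⁴ + 9⁴ = 6725
6725 → 6⁴ + 7⁴ + 2⁴ + 5⁴ = 4338
4338 → 4⁴ + 3⁴ + 3⁴ + 8⁴ = 4514
4514 → 4⁴ + 5⁴ + 1⁴ + 4⁴ = 1138
1138 → 1⁴ + 1⁴ + 3⁴ + 8⁴ = 4179
4179 → 4⁴ + 1⁴ + 7⁴ + 9⁴ = 9219
9219 → 9⁴ + 2⁴ + 1⁴ + 9⁴ = 13139  — 13139 repeats.
That took 11 steps.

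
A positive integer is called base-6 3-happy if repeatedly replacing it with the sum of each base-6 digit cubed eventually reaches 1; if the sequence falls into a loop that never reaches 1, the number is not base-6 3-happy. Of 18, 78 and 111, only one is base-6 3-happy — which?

18

18: 18 → 27 → 91 → 36 → 1  — reaches 1 (base-6 3-happy)
78: 78 → 9 → 28 → 128 → 62 → 73 → 9  — repeats 9 (not base-6 3-happy)
111: 111 → 54 → 28 → 128 → 62 → 73 → 9 → 28  — repeats 28 (not base-6 3-happy)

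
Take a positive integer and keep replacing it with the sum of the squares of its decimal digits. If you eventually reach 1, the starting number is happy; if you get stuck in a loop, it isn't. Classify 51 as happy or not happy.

51 → 5² + 1² = 26
26 → 2² + 6² = 40
40 → 4² + 0² = 16
16 → 1² + 6² = 37
37 → 3² + 7² = 58
58 → 5² + 8² = 89
89 → 8² + 9² = 145
145 → 1² + 4² + 5² = 42
42 → 4² + 2² = 20
20 → 2² + 0² = 4
4 → 4² = 16  — 16 already seen; the sequence cycles without reaching 1.

not happy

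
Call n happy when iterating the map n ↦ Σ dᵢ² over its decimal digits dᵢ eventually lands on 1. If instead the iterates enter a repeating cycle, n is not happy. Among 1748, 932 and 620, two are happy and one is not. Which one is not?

1748: 1748 → 130 → 10 → 1  — reaches 1 (happy)
932: 932 → 94 → 97 → 130 → 10 → 1  — reaches 1 (happy)
620: 620 → 40 → 16 → 37 → 58 → 89 → 145 → 42 → 20 → 4 → 16  — repeats 16 (not happy)

620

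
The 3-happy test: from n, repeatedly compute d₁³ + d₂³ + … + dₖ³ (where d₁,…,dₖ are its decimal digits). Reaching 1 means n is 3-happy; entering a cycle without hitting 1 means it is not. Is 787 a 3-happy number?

787 → 7³ + 8³ + 7³ = 1198
1198 → 1³ + 1³ + 9³ + 8³ = 1243
1243 → 1³ + 2³ + 4³ + 3³ = 100
100 → 1³ + 0³ + 0³ = 1  — reached 1.

3-happy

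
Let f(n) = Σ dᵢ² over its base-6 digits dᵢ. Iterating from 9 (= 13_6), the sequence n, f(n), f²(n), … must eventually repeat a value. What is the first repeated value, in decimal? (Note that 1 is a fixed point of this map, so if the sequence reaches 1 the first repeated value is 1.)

9 = (1,3)_6 → 10
10 = (1,4)_6 → 17
17 = (2,5)_6 → 29
29 = (4,5)_6 → 41
41 = (1,0,5)_6 → 26
26 = (4,2)_6 → 20
20 = (3,2)_6 → 13
13 = (2,1)_6 → 5
5 = (5)_6 → 25
25 = (4,1)_6 → 17  — 17 already appeared earlier.

17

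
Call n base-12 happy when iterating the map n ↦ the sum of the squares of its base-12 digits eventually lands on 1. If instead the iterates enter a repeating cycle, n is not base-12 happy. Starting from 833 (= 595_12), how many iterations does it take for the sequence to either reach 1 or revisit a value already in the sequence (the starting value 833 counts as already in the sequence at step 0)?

833 = (5,9,5)_12 → 5² + 9² + 5² = 25 + 81 + 25 = 131
131 = (10,11)_12 → 10² + 11² = 100 + 121 = 221
221 = (1,6,5)_12 → 1² + 6² + 5² = 1 + 36 + 25 = 62
62 = (5,2)_12 → 5² + 2² = 25 + 4 = 29
29 = (2,5)_12 → 2² + 5² = 4 + 25 = 29  — 29 repeats.
That took 5 steps.

5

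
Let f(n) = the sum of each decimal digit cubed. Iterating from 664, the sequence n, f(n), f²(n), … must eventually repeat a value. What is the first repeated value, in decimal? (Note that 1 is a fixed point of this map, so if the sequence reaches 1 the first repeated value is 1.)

370

664 → 6³ + 6³ + 4³ = 496
496 → 4³ + 9³ + 6³ = 1009
1009 → 1³ + 0³ + 0³ + 9³ = 730
730 → 7³ + 3³ + 0³ = 370
370 → 3³ + 7³ + 0³ = 370  — 370 already appeared earlier.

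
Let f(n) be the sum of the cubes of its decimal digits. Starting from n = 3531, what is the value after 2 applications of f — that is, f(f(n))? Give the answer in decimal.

3531 → 3³ + 5³ + 3³ + 1³ = 180
180 → 1³ + 8³ + 0³ = 513

513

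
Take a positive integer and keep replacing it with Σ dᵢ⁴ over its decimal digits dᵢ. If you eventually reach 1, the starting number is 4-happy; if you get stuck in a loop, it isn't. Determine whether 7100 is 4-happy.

not 4-happy

7100 → 7⁴ + 1⁴ + 0⁴ + 0⁴ = 2401 + 1 + 0 + 0 = 2402
2402 → 2⁴ + 4⁴ + 0⁴ + 2⁴ = 16 + 256 + 0 + 16 = 288
288 → 2⁴ + 8⁴ + 8⁴ = 16 + 4096 + 4096 = 8208
8208 → 8⁴ + 2⁴ + 0⁴ + 8⁴ = 4096 + 16 + 0 + 4096 = 8208  — 8208 already seen; the sequence cycles without reaching 1.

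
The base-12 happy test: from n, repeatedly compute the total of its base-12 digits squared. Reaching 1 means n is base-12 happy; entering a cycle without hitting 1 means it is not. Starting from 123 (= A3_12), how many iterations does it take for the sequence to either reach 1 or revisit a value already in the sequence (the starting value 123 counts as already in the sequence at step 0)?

8

123 = (10,3)_12 → 10² + 3² = 109
109 = (9,1)_12 → 9² + 1² = 82
82 = (6,10)_12 → 6² + 10² = 136
136 = (11,4)_12 → 11² + 4² = 137
137 = (11,5)_12 → 11² + 5² = 146
146 = (1,0,2)_12 → 1² + 0² + 2² = 5
5 = (5)_12 → 5² = 25
25 = (2,1)_12 → 2² + 1² = 5  — 5 repeats.
That took 8 steps.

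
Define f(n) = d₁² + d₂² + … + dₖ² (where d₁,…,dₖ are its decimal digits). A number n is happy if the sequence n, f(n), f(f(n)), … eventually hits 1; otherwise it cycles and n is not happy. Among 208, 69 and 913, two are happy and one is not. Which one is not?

69

208: 208 → 68 → 100 → 1  — reaches 1 (happy)
69: 69 → 117 → 51 → 26 → 40 → 16 → 37 → 58 → 89 → 145 → 42 → 20 → 4 → 16  — repeats 16 (not happy)
913: 913 → 91 → 82 → 68 → 100 → 1  — reaches 1 (happy)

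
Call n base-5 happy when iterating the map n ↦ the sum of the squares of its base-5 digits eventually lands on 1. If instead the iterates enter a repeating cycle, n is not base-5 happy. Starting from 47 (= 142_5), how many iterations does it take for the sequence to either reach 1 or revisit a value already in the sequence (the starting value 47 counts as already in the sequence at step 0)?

47 = (1,4,2)_5 → 1² + 4² + 2² = 1 + 16 + 4 = 21
21 = (4,1)_5 → 4² + 1² = 16 + 1 = 17
17 = (3,2)_5 → 3² + 2² = 9 + 4 = 13
13 = (2,3)_5 → 2² + 3² = 4 + 9 = 13  — 13 repeats.
That took 4 steps.

4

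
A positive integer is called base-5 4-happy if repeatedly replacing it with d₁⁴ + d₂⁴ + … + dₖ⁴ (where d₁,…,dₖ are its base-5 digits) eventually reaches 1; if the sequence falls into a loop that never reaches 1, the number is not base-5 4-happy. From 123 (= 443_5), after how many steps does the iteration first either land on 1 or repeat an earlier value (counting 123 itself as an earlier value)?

5

123 = (4,4,3)_5 → 4⁴ + 4⁴ + 3⁴ = 593
593 = (4,3,3,3)_5 → 4⁴ + 3⁴ + 3⁴ + 3⁴ = 499
499 = (3,4,4,4)_5 → 3⁴ + 4⁴ + 4⁴ + 4⁴ = 849
849 = (1,1,3,4,4)_5 → 1⁴ + 1⁴ + 3⁴ + 4⁴ + 4⁴ = 595
595 = (4,3,4,0)_5 → 4⁴ + 3⁴ + 4⁴ + 0⁴ = 593  — 593 repeats.
That took 5 steps.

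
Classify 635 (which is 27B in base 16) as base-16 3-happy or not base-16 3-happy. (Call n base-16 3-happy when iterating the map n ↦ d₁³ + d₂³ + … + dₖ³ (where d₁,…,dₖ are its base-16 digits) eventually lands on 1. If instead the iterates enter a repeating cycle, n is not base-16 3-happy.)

635 = (2,7,11)_16 → 2³ + 7³ + 11³ = 8 + 343 + 1331 = 1682
1682 = (6,9,2)_16 → 6³ + 9³ + 2³ = 216 + 729 + 8 = 953
953 = (3,11,9)_16 → 3³ + 11³ + 9³ = 27 + 1331 + 729 = 2087
2087 = (8,2,7)_16 → 8³ + 2³ + 7³ = 512 + 8 + 343 = 863
863 = (3,5,15)_16 → 3³ + 5³ + 15³ = 27 + 125 + 3375 = 3527
3527 = (13,12,7)_16 → 13³ + 12³ + 7³ = 2197 + 1728 + 343 = 4268
4268 = (1,0,10,12)_16 → 1³ + 0³ + 10³ + 12³ = 1 + 0 + 1000 + 1728 = 2729
2729 = (10,10,9)_16 → 10³ + 10³ + 9³ = 1000 + 1000 + 729 = 2729  — 2729 already seen; the sequence cycles without reaching 1.

not base-16 3-happy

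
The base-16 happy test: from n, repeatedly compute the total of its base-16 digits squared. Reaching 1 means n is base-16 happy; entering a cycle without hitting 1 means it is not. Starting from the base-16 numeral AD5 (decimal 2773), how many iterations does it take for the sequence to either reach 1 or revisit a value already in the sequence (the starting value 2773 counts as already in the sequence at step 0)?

9

2773 = (10,13,5)_16 → 10² + 13² + 5² = 294
294 = (1,2,6)_16 → 1² + 2² + 6² = 41
41 = (2,9)_16 → 2² + 9² = 85
85 = (5,5)_16 → 5² + 5² = 50
50 = (3,2)_16 → 3² + 2² = 13
13 = (13)_16 → 13² = 169
169 = (10,9)_16 → 10² + 9² = 181
181 = (11,5)_16 → 11² + 5² = 146
146 = (9,2)_16 → 9² + 2² = 85  — 85 repeats.
That took 9 steps.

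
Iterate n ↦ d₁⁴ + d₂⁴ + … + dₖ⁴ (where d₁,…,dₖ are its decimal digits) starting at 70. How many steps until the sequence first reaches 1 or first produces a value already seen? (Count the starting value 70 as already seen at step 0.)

70 → 7⁴ + 0⁴ = 2401
2401 → 2⁴ + 4⁴ + 0⁴ + 1⁴ = 273
273 → 2⁴ + 7⁴ + 3⁴ = 2498
2498 → 2⁴ + 4⁴ + 9⁴ + 8⁴ = 10929
10929 → 1⁴ + 0⁴ + 9⁴ + 2⁴ + 9⁴ = 13139
13139 → 1⁴ + 3⁴ + 1⁴ + 3⁴ + 9⁴ = 6725
6725 → 6⁴ + 7⁴ + 2⁴ + 5⁴ = 4338
4338 → 4⁴ + 3⁴ + 3⁴ + 8⁴ = 4514
4514 → 4⁴ + 5⁴ + 1⁴ + 4⁴ = 1138
1138 → 1⁴ + 1⁴ + 3⁴ + 8⁴ = 4179
4179 → 4⁴ + 1⁴ + 7⁴ + 9⁴ = 9219
9219 → 9⁴ + 2⁴ + 1⁴ + 9⁴ = 13139  — 13139 repeats.
That took 12 steps.

12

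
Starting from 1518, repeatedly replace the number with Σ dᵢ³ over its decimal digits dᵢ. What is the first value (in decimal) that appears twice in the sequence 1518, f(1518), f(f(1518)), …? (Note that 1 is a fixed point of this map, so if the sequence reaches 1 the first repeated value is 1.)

153

1518 → 1³ + 5³ + 1³ + 8³ = 1 + 125 + 1 + 512 = 639
639 → 6³ + 3³ + 9³ = 216 + 27 + 729 = 972
972 → 9³ + 7³ + 2³ = 729 + 343 + 8 = 1080
1080 → 1³ + 0³ + 8³ + 0³ = 1 + 0 + 512 + 0 = 513
513 → 5³ + 1³ + 3³ = 125 + 1 + 27 = 153
153 → 1³ + 5³ + 3³ = 1 + 125 + 27 = 153  — 153 already appeared earlier.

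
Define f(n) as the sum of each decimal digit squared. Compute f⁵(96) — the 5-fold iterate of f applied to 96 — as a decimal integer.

96 → 117
117 → 51
51 → 26
26 → 40
40 → 16

16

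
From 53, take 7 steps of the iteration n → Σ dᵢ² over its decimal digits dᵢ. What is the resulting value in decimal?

53 → 34
34 → 25
25 → 29
29 → 85
85 → 89
89 → 145
145 → 42

42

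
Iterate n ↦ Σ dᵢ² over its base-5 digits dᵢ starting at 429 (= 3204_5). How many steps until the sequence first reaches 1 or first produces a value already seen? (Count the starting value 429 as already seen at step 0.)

429 = (3,2,0,4)_5 → 3² + 2² + 0² + 4² = 9 + 4 + 0 + 16 = 29
29 = (1,0,4)_5 → 1² + 0² + 4² = 1 + 0 + 16 = 17
17 = (3,2)_5 → 3² + 2² = 9 + 4 = 13
13 = (2,3)_5 → 2² + 3² = 4 + 9 = 13  — 13 repeats.
That took 4 steps.

4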